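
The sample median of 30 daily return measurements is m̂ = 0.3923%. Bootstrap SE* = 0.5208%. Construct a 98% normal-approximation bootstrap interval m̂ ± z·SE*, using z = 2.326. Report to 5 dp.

Margin = 2.326 × 0.5208 = 1.211381
Interval: 0.3923 ± 1.211381

(-0.81908, 1.60368)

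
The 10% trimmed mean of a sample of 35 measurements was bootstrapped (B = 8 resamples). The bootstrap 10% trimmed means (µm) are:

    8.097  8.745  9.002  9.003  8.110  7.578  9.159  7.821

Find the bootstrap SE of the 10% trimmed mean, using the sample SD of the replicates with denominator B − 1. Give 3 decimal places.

SE* = 0.609

Bootstrap SE is the standard deviation of the 8 replicate 10% trimmed means.
Mean of replicates: (8.097 + 8.745 + 9.002 + 9.003 + 8.110 + 7.578 + 9.159 + 7.821) / 8 = 67.5150 / 8 = 8.4394
Sum of squared deviations: (−0.3424)² + (+0.3056)² + (+0.5626)² + (+0.5636)² + (−0.3294)² + (−0.8614)² + (+0.7196)² + (−0.6184)² = 2.5955
Variance = 2.5955 / 7 = 0.3708
SE* = √0.3708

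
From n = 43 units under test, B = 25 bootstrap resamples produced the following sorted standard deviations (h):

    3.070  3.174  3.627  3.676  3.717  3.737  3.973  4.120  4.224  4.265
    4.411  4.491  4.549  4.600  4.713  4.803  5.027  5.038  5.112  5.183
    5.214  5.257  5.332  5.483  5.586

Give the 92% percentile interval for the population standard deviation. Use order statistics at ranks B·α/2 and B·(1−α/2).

α = 0.08; lower rank = 25 × 0.040 = 1; upper rank = 25 × 0.960 = 24.
The 1st smallest replicate is 3.070; the 24th is 5.483.

(3.070, 5.483)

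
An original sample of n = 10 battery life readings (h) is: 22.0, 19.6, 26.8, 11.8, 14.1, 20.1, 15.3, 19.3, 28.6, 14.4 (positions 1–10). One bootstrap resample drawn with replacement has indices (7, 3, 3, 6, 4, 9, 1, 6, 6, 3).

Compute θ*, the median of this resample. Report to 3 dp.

θ* = 21.050

Resample values: 15.3, 26.8, 26.8, 20.1, 11.8, 28.6, 22.0, 20.1, 20.1, 26.8.
Sorted: 11.8, 15.3, 20.1, 20.1, 20.1, 22.0, 26.8, 26.8, 26.8, 28.6
Median = average of the two middle values = 21.050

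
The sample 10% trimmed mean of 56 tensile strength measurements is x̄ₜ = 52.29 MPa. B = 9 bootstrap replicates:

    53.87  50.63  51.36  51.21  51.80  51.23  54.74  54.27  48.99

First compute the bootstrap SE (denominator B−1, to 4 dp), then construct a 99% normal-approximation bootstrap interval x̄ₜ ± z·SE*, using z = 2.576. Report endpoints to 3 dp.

(47.406, 57.174)

Mean of replicates = 52.0111; sum of squared deviations = 28.7599; SE* = √(28.7599/8) = 1.8960
Margin = 2.576 × 1.8960 = 4.8841
Interval: 52.29 ± 4.8841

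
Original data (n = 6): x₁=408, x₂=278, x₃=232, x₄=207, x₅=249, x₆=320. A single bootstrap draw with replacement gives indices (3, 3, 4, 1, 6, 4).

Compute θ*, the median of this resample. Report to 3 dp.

θ* = 232.000

Resample values: 232, 232, 207, 408, 320, 207.
Sorted: 207, 207, 232, 232, 320, 408
Median = average of the two middle values = 232.000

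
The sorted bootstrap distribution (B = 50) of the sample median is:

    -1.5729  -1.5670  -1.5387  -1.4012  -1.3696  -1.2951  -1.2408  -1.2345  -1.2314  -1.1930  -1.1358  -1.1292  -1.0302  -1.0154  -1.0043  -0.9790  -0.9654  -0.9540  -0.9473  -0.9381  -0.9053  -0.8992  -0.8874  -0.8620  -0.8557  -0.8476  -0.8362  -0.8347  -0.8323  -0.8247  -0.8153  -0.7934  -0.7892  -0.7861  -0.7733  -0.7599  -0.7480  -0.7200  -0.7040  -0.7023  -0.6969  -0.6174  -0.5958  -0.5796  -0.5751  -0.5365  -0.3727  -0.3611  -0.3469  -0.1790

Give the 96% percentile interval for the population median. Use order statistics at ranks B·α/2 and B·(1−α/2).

(-1.5729, -0.3469)

α = 0.04; lower rank = 50 × 0.020 = 1; upper rank = 50 × 0.980 = 49.
The 1st smallest replicate is -1.5729; the 49th is -0.3469.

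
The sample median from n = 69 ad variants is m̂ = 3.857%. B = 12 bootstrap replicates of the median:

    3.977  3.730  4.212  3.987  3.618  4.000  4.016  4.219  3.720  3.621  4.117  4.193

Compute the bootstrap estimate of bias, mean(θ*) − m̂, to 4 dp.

bias = +0.0938

mean(θ*) = (3.977 + 3.730 + 4.212 + 3.987 + 3.618 + 4.000 + 4.016 + 4.219 + 3.720 + 3.621 + 4.117 + 4.193) / 12 = 3.95083
bias = 3.95083 − 3.857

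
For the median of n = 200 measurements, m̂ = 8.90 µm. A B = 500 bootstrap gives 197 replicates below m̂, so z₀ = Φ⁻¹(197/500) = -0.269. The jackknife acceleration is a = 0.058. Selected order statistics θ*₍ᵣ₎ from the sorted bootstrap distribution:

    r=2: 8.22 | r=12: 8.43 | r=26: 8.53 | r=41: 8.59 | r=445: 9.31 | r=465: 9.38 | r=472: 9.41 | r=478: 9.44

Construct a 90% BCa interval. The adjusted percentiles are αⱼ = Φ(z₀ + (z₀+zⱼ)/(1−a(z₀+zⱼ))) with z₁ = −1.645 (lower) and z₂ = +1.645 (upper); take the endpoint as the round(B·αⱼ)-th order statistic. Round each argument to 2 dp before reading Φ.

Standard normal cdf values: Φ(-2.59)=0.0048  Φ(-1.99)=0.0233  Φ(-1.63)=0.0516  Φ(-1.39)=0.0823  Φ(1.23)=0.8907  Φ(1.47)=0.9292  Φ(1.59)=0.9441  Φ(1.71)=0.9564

(8.43, 9.31)

Lower: z₀ + z₁ = -0.269 + (-1.645) = -1.914; 1 − a(z₀+z₁) = 1 − (0.058)(-1.914) = 1.1110; argument = -0.269 + (-1.914)/1.1110 = -1.9918 → -1.99.
α₁ = Φ(-1.99) = 0.0233; rank = round(500 × 0.0233) = 12; θ*₍12₎ = 8.43.
Upper: z₀ + z₂ = 1.376; 1 − a(z₀+z₂) = 0.9202; argument = 1.2263 → 1.23; α₂ = 0.8907; rank = 445; θ*₍445₎ = 9.31.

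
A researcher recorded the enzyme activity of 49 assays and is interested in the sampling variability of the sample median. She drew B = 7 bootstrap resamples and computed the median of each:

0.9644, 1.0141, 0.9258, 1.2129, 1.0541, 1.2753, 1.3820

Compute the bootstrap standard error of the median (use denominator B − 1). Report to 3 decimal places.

Bootstrap SE is the standard deviation of the 7 replicate medians.
Mean of replicates: (0.9644 + 1.0141 + 0.9258 + 1.2129 + 1.0541 + 1.2753 + 1.3820) / 7 = 7.82860 / 7 = 1.11837
Sum of squared deviations: (−0.15397)² + (−0.10427)² + (−0.19257)² + (+0.09453)² + (−0.06427)² + (+0.15693)² + (+0.26363)² = 0.17886
Variance = 0.17886 / 6 = 0.02981
SE* = √0.02981

SE* = 0.173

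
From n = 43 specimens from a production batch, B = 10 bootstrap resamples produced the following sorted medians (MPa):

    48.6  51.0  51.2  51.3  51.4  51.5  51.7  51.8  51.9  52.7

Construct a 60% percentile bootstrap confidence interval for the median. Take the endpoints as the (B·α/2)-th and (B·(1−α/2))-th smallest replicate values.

(51.0, 51.8)

α = 0.40; lower rank = 10 × 0.200 = 2; upper rank = 10 × 0.800 = 8.
The 2nd smallest replicate is 51.0; the 8th is 51.8.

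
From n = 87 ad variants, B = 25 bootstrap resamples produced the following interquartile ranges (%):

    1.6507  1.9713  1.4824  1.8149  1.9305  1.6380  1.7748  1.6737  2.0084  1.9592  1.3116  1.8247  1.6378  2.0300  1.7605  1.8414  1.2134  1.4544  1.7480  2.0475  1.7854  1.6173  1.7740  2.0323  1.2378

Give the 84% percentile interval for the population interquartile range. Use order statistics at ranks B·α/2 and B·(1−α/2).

Sorted replicates: 1.2134, 1.2378, 1.3116, 1.4544, 1.4824, 1.6173, 1.6378, 1.6380, 1.6507, 1.6737, 1.7480, 1.7605, 1.7740, 1.7748, 1.7854, 1.8149, 1.8247, 1.8414, 1.9305, 1.9592, 1.9713, 2.0084, 2.0300, 2.0323, 2.0475
α = 0.16; lower rank = 25 × 0.080 = 2; upper rank = 25 × 0.920 = 23.
The 2nd smallest replicate is 1.2378; the 23rd is 2.0300.

(1.2378, 2.0300)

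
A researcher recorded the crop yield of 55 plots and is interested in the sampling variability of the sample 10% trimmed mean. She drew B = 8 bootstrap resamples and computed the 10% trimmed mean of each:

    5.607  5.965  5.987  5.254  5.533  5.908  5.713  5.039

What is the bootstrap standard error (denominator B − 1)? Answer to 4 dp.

SE* = 0.3432

Bootstrap SE is the standard deviation of the 8 replicate 10% trimmed means.
Mean of replicates: (5.607 + 5.965 + 5.987 + 5.254 + 5.533 + 5.908 + 5.713 + 5.039) / 8 = 45.00600 / 8 = 5.62575
Sum of squared deviations: (−0.01875)² + (+0.33925)² + (+0.36125)² + (−0.37175)² + (−0.09275)² + (+0.28225)² + (+0.08725)² + (−0.58675)² = 0.82430
Variance = 0.82430 / 7 = 0.11776
SE* = √0.11776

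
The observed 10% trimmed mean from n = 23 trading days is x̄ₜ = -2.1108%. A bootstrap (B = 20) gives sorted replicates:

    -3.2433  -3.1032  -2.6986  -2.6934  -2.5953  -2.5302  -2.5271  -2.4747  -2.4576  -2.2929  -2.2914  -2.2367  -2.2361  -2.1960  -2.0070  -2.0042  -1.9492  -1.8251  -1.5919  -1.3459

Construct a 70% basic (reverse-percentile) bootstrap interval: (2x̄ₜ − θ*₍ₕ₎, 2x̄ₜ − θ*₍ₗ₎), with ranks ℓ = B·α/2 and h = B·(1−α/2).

Percentile endpoints at ranks 3 and 17: θ*₍3₎ = -2.6986, θ*₍17₎ = -1.9492.
Basic interval reflects these around x̄ₜ:
  lower = 2 × -2.1108 − -1.9492 = -2.2724
  upper = 2 × -2.1108 − -2.6986 = -1.5230

(-2.2724, -1.5230)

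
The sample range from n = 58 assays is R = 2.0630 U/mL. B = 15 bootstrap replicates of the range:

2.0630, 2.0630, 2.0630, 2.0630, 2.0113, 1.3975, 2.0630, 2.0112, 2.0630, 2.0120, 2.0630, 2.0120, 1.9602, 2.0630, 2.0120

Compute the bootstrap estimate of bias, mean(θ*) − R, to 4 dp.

bias = −0.0683

mean(θ*) = (2.0630 + 2.0630 + 2.0630 + 2.0630 + 2.0113 + 1.3975 + 2.0630 + 2.0112 + 2.0630 + 2.0120 + 2.0630 + 2.0120 + 1.9602 + 2.0630 + 2.0120) / 15 = 1.99468
bias = 1.99468 − 2.0630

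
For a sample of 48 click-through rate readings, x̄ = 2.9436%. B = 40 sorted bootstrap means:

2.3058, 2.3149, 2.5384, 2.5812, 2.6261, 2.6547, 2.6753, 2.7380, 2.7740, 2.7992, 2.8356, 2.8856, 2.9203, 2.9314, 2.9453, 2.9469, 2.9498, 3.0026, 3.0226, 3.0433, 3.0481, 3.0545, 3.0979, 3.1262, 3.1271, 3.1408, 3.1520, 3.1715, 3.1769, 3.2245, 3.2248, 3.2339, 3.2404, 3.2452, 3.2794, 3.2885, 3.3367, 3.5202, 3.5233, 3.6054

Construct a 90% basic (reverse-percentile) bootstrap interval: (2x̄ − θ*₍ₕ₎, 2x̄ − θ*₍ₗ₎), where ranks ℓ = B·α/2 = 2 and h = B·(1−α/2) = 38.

Percentile endpoints at ranks 2 and 38: θ*₍2₎ = 2.3149, θ*₍38₎ = 3.5202.
Basic interval reflects these around x̄:
  lower = 2 × 2.9436 − 3.5202 = 2.3670
  upper = 2 × 2.9436 − 2.3149 = 3.5723

(2.3670, 3.5723)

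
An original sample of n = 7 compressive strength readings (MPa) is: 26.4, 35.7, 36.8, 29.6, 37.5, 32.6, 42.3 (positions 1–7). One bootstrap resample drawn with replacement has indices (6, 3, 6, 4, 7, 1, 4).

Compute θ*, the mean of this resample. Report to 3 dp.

Resample values: 32.6, 36.8, 32.6, 29.6, 42.3, 26.4, 29.6.
Mean = (32.6 + 36.8 + 32.6 + 29.6 + 42.3 + 26.4 + 29.6) / 7 = 229.90 / 7 = 32.843

θ* = 32.843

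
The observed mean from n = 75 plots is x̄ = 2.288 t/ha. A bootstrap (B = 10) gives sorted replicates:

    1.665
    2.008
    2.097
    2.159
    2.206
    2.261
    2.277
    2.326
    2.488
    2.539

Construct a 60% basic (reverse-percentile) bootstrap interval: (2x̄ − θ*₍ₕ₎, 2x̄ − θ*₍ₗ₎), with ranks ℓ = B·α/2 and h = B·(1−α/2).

Percentile endpoints at ranks 2 and 8: θ*₍2₎ = 2.008, θ*₍8₎ = 2.326.
Basic interval reflects these around x̄:
  lower = 2 × 2.288 − 2.326 = 2.250
  upper = 2 × 2.288 − 2.008 = 2.568

(2.250, 2.568)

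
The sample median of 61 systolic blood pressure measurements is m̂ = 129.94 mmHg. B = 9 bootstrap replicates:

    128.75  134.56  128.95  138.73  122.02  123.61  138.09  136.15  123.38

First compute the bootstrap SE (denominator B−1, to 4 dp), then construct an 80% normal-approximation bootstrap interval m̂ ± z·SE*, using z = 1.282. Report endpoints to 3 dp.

Mean of replicates = 130.4711; sum of squared deviations = 349.2815; SE* = √(349.2815/8) = 6.6076
Margin = 1.282 × 6.6076 = 8.4709
Interval: 129.94 ± 8.4709

(121.469, 138.411)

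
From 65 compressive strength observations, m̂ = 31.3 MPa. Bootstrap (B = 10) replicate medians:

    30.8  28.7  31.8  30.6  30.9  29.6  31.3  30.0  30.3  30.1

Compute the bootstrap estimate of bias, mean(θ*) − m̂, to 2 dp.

bias = −0.89

mean(θ*) = (30.8 + 28.7 + 31.8 + 30.6 + 30.9 + 29.6 + 31.3 + 30.0 + 30.3 + 30.1) / 10 = 30.410
bias = 30.410 − 31.3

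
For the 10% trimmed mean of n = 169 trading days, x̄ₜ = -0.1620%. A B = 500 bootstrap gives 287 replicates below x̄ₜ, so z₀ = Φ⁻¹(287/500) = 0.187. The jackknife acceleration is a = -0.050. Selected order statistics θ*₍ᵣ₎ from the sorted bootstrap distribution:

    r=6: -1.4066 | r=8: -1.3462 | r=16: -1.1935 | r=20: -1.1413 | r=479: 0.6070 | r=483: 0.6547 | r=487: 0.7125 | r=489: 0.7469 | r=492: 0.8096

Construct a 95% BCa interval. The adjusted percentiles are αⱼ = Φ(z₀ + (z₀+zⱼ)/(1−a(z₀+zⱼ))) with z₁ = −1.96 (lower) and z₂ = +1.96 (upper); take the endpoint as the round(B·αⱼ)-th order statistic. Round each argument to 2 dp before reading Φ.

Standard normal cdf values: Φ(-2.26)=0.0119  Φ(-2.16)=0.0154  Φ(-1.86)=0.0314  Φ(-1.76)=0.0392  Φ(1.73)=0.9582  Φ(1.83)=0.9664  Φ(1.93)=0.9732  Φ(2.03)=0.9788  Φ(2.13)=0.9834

Lower: z₀ + z₁ = 0.187 + (-1.960) = -1.773; 1 − a(z₀+z₁) = 1 − (-0.050)(-1.773) = 0.9113; argument = 0.187 + (-1.773)/0.9113 = -1.7585 → -1.76.
α₁ = Φ(-1.76) = 0.0392; rank = round(500 × 0.0392) = 20; θ*₍20₎ = -1.1413.
Upper: z₀ + z₂ = 2.147; 1 − a(z₀+z₂) = 1.1074; argument = 2.1259 → 2.13; α₂ = 0.9834; rank = 492; θ*₍492₎ = 0.8096.

(-1.1413, 0.8096)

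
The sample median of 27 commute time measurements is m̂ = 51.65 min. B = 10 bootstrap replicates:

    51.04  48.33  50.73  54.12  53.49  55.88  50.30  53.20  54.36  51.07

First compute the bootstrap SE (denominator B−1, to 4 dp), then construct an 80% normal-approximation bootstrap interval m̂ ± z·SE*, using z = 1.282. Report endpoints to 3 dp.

Mean of replicates = 52.2520; sum of squared deviations = 47.9018; SE* = √(47.9018/9) = 2.3070
Margin = 1.282 × 2.3070 = 2.9576
Interval: 51.65 ± 2.9576

(48.692, 54.608)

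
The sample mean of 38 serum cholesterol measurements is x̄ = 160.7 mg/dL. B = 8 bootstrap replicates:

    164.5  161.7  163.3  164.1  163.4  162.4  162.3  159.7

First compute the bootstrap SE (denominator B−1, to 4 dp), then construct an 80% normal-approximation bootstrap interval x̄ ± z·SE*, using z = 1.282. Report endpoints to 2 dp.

(158.74, 162.66)

Mean of replicates = 162.6750; sum of squared deviations = 16.2950; SE* = √(16.2950/7) = 1.5257
Margin = 1.282 × 1.5257 = 1.956
Interval: 160.7 ± 1.956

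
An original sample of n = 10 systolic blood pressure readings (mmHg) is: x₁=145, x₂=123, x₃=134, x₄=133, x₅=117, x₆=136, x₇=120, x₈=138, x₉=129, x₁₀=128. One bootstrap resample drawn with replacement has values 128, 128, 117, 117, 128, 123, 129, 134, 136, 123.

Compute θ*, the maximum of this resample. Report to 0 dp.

Maximum = 136

θ* = 136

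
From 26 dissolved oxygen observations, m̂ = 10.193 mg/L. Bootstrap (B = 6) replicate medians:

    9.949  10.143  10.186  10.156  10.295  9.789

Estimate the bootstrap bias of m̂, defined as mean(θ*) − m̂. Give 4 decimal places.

bias = −0.1067

mean(θ*) = (9.949 + 10.143 + 10.186 + 10.156 + 10.295 + 9.789) / 6 = 10.08633
bias = 10.08633 − 10.193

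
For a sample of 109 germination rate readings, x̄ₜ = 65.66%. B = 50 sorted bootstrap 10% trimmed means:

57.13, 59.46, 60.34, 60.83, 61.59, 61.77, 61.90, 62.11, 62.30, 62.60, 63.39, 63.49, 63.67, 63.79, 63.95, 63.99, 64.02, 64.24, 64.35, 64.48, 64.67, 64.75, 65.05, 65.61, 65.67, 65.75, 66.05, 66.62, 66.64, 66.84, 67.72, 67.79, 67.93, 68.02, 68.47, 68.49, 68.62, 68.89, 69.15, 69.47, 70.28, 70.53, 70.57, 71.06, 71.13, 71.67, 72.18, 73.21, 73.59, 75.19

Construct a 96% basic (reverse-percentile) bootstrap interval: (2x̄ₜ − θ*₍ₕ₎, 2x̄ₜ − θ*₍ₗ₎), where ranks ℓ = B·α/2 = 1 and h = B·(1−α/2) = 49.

(57.73, 74.19)

Percentile endpoints at ranks 1 and 49: θ*₍1₎ = 57.13, θ*₍49₎ = 73.59.
Basic interval reflects these around x̄ₜ:
  lower = 2 × 65.66 − 73.59 = 57.73
  upper = 2 × 65.66 − 57.13 = 74.19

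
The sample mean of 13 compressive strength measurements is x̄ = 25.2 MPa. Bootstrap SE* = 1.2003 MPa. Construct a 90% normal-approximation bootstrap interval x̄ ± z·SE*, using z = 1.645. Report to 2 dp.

Margin = 1.645 × 1.2003 = 1.974
Interval: 25.2 ± 1.974

(23.23, 27.17)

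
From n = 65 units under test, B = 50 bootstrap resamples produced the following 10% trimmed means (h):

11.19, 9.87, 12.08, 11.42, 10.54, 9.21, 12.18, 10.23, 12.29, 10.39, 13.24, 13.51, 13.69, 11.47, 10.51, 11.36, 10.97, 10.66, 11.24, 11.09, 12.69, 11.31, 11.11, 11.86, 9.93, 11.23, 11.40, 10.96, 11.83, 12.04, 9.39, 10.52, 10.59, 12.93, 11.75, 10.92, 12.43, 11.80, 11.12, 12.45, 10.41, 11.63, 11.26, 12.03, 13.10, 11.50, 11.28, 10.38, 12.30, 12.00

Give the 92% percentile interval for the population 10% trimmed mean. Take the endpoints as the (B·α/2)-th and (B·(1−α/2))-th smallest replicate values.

(9.39, 13.24)

Sorted replicates: 9.21, 9.39, 9.87, 9.93, 10.23, 10.38, 10.39, 10.41, 10.51, 10.52, 10.54, 10.59, 10.66, 10.92, 10.96, 10.97, 11.09, 11.11, 11.12, 11.19, 11.23, 11.24, 11.26, 11.28, 11.31, 11.36, 11.40, 11.42, 11.47, 11.50, 11.63, 11.75, 11.80, 11.83, 11.86, 12.00, 12.03, 12.04, 12.08, 12.18, 12.29, 12.30, 12.43, 12.45, 12.69, 12.93, 13.10, 13.24, 13.51, 13.69
α = 0.08; lower rank = 50 × 0.040 = 2; upper rank = 50 × 0.960 = 48.
The 2nd smallest replicate is 9.39; the 48th is 13.24.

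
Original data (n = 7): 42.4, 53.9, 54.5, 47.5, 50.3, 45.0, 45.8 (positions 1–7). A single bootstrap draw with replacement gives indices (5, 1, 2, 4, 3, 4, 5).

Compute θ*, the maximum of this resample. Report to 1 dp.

Resample values: 50.3, 42.4, 53.9, 47.5, 54.5, 47.5, 50.3.
Maximum = 54.5

θ* = 54.5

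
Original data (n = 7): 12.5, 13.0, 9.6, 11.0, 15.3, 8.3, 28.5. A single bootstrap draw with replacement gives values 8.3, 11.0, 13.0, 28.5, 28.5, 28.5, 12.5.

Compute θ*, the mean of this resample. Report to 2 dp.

θ* = 18.61

Mean = (8.3 + 11.0 + 13.0 + 28.5 + 28.5 + 28.5 + 12.5) / 7 = 130.30 / 7 = 18.61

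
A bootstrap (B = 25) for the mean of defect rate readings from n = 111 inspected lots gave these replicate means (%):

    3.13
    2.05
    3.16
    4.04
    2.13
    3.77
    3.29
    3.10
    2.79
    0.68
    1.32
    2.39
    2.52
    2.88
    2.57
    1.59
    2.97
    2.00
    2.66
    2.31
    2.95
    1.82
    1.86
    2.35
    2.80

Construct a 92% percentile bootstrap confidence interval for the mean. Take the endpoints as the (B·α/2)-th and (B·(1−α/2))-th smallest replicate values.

Sorted replicates: 0.68, 1.32, 1.59, 1.82, 1.86, 2.00, 2.05, 2.13, 2.31, 2.35, 2.39, 2.52, 2.57, 2.66, 2.79, 2.80, 2.88, 2.95, 2.97, 3.10, 3.13, 3.16, 3.29, 3.77, 4.04
α = 0.08; lower rank = 25 × 0.040 = 1; upper rank = 25 × 0.960 = 24.
The 1st smallest replicate is 0.68; the 24th is 3.77.

(0.68, 3.77)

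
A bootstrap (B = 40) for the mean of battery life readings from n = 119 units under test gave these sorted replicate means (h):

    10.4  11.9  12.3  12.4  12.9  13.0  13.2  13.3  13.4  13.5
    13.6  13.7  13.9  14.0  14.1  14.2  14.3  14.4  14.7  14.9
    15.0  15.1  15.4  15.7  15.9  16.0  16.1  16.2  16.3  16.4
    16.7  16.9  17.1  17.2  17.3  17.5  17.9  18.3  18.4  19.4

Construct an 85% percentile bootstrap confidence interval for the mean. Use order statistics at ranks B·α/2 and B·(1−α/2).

α = 0.15; lower rank = 40 × 0.075 = 3; upper rank = 40 × 0.925 = 37.
The 3rd smallest replicate is 12.3; the 37th is 17.9.

(12.3, 17.9)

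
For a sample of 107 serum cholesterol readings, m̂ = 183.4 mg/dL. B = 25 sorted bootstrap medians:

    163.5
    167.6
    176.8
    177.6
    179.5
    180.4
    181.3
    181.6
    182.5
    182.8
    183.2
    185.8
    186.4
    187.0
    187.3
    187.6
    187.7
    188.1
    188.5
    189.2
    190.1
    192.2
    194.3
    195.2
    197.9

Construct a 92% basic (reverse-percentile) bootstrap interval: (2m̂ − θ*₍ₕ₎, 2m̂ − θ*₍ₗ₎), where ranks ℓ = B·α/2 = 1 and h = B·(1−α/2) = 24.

(171.6, 203.3)

Percentile endpoints at ranks 1 and 24: θ*₍1₎ = 163.5, θ*₍24₎ = 195.2.
Basic interval reflects these around m̂:
  lower = 2 × 183.4 − 195.2 = 171.6
  upper = 2 × 183.4 − 163.5 = 203.3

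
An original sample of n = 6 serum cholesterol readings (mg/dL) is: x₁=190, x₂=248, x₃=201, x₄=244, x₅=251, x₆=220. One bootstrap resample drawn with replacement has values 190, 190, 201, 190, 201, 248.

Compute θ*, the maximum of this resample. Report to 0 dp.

Maximum = 248

θ* = 248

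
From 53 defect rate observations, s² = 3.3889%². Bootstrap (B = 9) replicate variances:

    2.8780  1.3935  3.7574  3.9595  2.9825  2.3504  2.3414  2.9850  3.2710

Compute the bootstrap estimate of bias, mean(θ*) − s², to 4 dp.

bias = −0.5090

mean(θ*) = (2.8780 + 1.3935 + 3.7574 + 3.9595 + 2.9825 + 2.3504 + 2.3414 + 2.9850 + 3.2710) / 9 = 2.87986
bias = 2.87986 − 3.3889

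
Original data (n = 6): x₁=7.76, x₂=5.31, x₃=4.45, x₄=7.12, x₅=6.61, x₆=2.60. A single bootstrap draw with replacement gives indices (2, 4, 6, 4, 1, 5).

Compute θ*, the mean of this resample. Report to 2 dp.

θ* = 6.09

Resample values: 5.31, 7.12, 2.60, 7.12, 7.76, 6.61.
Mean = (5.31 + 7.12 + 2.60 + 7.12 + 7.76 + 6.61) / 6 = 36.520 / 6 = 6.09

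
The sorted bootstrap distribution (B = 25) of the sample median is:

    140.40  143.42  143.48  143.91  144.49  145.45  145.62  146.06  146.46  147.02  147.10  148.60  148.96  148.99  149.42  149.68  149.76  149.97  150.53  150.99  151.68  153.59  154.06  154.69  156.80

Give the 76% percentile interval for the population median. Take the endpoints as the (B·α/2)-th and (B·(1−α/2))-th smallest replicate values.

(143.48, 153.59)

α = 0.24; lower rank = 25 × 0.120 = 3; upper rank = 25 × 0.880 = 22.
The 3rd smallest replicate is 143.48; the 22nd is 153.59.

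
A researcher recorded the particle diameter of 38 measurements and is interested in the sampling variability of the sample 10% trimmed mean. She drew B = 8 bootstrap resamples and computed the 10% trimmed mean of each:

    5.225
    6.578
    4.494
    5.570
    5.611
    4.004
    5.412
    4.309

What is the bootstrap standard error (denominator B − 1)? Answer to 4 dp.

SE* = 0.8412

Bootstrap SE is the standard deviation of the 8 replicate 10% trimmed means.
Mean of replicates: (5.225 + 6.578 + 4.494 + 5.570 + 5.611 + 4.004 + 5.412 + 4.309) / 8 = 41.20300 / 8 = 5.15038
Sum of squared deviations: (+0.07462)² + (+1.42762)² + (−0.65638)² + (+0.41962)² + (+0.46062)² + (−1.14638)² + (+0.26162)² + (−0.84138)² = 4.95331
Variance = 4.95331 / 7 = 0.70762
SE* = √0.70762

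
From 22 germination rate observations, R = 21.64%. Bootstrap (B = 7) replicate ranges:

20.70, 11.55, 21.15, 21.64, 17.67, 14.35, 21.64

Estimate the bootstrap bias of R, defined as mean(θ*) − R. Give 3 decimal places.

mean(θ*) = (20.70 + 11.55 + 21.15 + 21.64 + 17.67 + 14.35 + 21.64) / 7 = 18.3857
bias = 18.3857 − 21.64

bias = −3.254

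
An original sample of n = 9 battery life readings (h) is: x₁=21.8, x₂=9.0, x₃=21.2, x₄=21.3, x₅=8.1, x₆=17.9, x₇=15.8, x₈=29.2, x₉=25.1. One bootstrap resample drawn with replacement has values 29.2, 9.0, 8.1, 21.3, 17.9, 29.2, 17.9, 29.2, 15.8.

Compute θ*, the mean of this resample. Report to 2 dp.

θ* = 19.73

Mean = (29.2 + 9.0 + 8.1 + 21.3 + 17.9 + 29.2 + 17.9 + 29.2 + 15.8) / 9 = 177.60 / 9 = 19.73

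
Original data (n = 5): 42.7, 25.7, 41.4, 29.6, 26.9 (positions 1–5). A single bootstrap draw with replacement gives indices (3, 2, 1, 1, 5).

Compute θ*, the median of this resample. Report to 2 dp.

θ* = 41.40

Resample values: 41.4, 25.7, 42.7, 42.7, 26.9.
Sorted: 25.7, 26.9, 41.4, 42.7, 42.7
Median = middle value = 41.40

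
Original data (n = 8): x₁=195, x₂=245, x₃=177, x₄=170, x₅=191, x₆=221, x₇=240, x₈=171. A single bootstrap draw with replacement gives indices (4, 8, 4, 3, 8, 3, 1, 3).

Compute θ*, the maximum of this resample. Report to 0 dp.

Resample values: 170, 171, 170, 177, 171, 177, 195, 177.
Maximum = 195

θ* = 195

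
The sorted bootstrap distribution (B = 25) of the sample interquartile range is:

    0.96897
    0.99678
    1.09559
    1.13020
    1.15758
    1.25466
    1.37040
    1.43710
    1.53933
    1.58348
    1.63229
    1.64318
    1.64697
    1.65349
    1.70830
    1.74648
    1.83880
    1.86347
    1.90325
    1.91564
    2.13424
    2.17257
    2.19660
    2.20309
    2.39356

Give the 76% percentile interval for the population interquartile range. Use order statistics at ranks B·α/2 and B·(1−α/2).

α = 0.24; lower rank = 25 × 0.120 = 3; upper rank = 25 × 0.880 = 22.
The 3rd smallest replicate is 1.09559; the 22nd is 2.17257.

(1.09559, 2.17257)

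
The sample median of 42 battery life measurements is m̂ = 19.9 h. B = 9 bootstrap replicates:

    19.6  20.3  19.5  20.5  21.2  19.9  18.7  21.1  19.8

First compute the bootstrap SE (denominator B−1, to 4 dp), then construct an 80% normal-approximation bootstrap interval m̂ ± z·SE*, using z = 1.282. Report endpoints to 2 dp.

(18.88, 20.92)

Mean of replicates = 20.0667; sum of squared deviations = 5.1000; SE* = √(5.1000/8) = 0.7984
Margin = 1.282 × 0.7984 = 1.024
Interval: 19.9 ± 1.024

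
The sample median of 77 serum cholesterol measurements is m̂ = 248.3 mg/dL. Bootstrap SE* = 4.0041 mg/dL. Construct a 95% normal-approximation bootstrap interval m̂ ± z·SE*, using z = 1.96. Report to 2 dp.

(240.45, 256.15)

Margin = 1.96 × 4.0041 = 7.848
Interval: 248.3 ± 7.848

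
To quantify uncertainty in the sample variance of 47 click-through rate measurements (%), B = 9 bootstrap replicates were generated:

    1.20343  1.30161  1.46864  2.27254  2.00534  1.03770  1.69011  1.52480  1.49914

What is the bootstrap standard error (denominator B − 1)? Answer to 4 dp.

Bootstrap SE is the standard deviation of the 9 replicate variances.
Mean of replicates: (1.20343 + 1.30161 + 1.46864 + 2.27254 + 2.00534 + 1.03770 + 1.69011 + 1.52480 + 1.49914) / 9 = 14.003310 / 9 = 1.555923
Sum of squared deviations: (−0.352493)² + (−0.254313)² + (−0.087283)² + (+0.716617)² + (+0.449417)² + (−0.518223)² + (+0.134187)² + (−0.031123)² + (−0.056783)² = 1.202814
Variance = 1.202814 / 8 = 0.150352
SE* = √0.150352

SE* = 0.3878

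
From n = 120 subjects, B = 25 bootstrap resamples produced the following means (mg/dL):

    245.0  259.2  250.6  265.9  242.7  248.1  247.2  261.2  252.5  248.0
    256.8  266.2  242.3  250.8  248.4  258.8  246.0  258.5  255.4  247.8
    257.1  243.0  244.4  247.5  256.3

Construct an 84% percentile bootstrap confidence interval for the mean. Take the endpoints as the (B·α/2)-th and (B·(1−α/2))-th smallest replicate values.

Sorted replicates: 242.3, 242.7, 243.0, 244.4, 245.0, 246.0, 247.2, 247.5, 247.8, 248.0, 248.1, 248.4, 250.6, 250.8, 252.5, 255.4, 256.3, 256.8, 257.1, 258.5, 258.8, 259.2, 261.2, 265.9, 266.2
α = 0.16; lower rank = 25 × 0.080 = 2; upper rank = 25 × 0.920 = 23.
The 2nd smallest replicate is 242.7; the 23rd is 261.2.

(242.7, 261.2)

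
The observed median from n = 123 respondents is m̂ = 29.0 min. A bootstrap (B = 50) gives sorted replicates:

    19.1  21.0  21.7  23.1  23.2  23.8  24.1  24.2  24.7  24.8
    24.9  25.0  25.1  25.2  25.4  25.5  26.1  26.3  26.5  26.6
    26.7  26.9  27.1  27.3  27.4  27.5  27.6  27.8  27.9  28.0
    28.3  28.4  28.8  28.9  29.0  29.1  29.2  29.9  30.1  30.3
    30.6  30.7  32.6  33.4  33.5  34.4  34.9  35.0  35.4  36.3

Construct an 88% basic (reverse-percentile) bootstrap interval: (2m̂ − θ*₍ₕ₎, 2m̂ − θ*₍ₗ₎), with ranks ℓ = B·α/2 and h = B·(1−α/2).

Percentile endpoints at ranks 3 and 47: θ*₍3₎ = 21.7, θ*₍47₎ = 34.9.
Basic interval reflects these around m̂:
  lower = 2 × 29.0 − 34.9 = 23.1
  upper = 2 × 29.0 − 21.7 = 36.3

(23.1, 36.3)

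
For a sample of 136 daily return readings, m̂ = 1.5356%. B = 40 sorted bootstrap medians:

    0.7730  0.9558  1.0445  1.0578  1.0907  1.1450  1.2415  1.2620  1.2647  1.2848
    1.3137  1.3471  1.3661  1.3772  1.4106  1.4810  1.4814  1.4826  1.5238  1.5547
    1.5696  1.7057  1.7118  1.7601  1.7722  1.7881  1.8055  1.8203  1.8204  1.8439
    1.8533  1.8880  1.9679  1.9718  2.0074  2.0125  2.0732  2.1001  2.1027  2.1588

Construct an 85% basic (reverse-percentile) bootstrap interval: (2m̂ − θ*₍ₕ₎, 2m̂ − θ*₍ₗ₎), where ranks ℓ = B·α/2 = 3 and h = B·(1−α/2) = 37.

Percentile endpoints at ranks 3 and 37: θ*₍3₎ = 1.0445, θ*₍37₎ = 2.0732.
Basic interval reflects these around m̂:
  lower = 2 × 1.5356 − 2.0732 = 0.9980
  upper = 2 × 1.5356 − 1.0445 = 2.0267

(0.9980, 2.0267)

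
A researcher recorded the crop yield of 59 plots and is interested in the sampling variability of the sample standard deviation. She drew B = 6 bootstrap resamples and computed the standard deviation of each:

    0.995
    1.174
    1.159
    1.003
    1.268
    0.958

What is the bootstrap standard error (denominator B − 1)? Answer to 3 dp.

SE* = 0.124

Bootstrap SE is the standard deviation of the 6 replicate standard deviations.
Mean of replicates: (0.995 + 1.174 + 1.159 + 1.003 + 1.268 + 0.958) / 6 = 6.5570 / 6 = 1.0928
Sum of squared deviations: (−0.0978)² + (+0.0812)² + (+0.0662)² + (−0.0898)² + (+0.1752)² + (−0.1348)² = 0.0775
Variance = 0.0775 / 5 = 0.0155
SE* = √0.0155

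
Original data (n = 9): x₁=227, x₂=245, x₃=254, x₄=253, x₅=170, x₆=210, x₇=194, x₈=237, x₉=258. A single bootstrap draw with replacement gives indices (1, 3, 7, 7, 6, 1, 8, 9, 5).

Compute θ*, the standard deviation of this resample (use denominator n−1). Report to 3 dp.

θ* = 29.432

Resample values: 227, 254, 194, 194, 210, 227, 237, 258, 170.
Mean = 219.0000; sum of squared deviations = 6930.0000
s² = 6930.0000 / 8 = 866.2500
s = √866.2500 = 29.432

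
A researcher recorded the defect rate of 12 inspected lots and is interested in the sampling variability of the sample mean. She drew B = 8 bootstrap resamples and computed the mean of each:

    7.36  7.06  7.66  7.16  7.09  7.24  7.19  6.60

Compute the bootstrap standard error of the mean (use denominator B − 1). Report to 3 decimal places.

SE* = 0.299

Bootstrap SE is the standard deviation of the 8 replicate means.
Mean of replicates: (7.36 + 7.06 + 7.66 + 7.16 + 7.09 + 7.24 + 7.19 + 6.60) / 8 = 57.3600 / 8 = 7.1700
Sum of squared deviations: (+0.1900)² + (−0.1100)² + (+0.4900)² + (−0.0100)² + (−0.0800)² + (+0.0700)² + (+0.0200)² + (−0.5700)² = 0.6250
Variance = 0.6250 / 7 = 0.0893
SE* = √0.0893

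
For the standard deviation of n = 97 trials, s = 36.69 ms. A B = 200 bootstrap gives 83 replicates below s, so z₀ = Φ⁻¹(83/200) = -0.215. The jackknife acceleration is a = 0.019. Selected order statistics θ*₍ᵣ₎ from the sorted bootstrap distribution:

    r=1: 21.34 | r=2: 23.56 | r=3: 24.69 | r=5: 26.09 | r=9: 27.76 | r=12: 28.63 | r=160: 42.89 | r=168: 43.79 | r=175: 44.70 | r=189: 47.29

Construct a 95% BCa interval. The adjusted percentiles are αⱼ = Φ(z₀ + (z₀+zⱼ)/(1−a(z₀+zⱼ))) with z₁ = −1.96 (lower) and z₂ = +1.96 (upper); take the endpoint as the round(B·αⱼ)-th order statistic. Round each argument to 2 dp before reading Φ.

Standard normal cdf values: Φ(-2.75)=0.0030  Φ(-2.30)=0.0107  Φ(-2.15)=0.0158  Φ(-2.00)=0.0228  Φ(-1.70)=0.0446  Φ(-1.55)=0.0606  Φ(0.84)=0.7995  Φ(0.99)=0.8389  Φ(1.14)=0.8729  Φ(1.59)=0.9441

Lower: z₀ + z₁ = -0.215 + (-1.960) = -2.175; 1 − a(z₀+z₁) = 1 − (0.019)(-2.175) = 1.0413; argument = -0.215 + (-2.175)/1.0413 = -2.3037 → -2.30.
α₁ = Φ(-2.30) = 0.0107; rank = round(200 × 0.0107) = 2; θ*₍2₎ = 23.56.
Upper: z₀ + z₂ = 1.745; 1 − a(z₀+z₂) = 0.9668; argument = 1.5898 → 1.59; α₂ = 0.9441; rank = 189; θ*₍189₎ = 47.29.

(23.56, 47.29)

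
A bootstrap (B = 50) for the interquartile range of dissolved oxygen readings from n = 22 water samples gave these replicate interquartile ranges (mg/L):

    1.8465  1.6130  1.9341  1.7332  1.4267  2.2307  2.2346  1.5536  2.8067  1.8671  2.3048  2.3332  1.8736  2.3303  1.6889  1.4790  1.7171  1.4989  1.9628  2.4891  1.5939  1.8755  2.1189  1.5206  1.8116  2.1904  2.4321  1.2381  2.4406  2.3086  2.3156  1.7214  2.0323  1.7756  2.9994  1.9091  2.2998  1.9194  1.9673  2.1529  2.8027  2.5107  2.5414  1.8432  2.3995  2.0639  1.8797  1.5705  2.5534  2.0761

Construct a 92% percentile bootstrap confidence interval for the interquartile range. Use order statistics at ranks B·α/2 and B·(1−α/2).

Sorted replicates: 1.2381, 1.4267, 1.4790, 1.4989, 1.5206, 1.5536, 1.5705, 1.5939, 1.6130, 1.6889, 1.7171, 1.7214, 1.7332, 1.7756, 1.8116, 1.8432, 1.8465, 1.8671, 1.8736, 1.8755, 1.8797, 1.9091, 1.9194, 1.9341, 1.9628, 1.9673, 2.0323, 2.0639, 2.0761, 2.1189, 2.1529, 2.1904, 2.2307, 2.2346, 2.2998, 2.3048, 2.3086, 2.3156, 2.3303, 2.3332, 2.3995, 2.4321, 2.4406, 2.4891, 2.5107, 2.5414, 2.5534, 2.8027, 2.8067, 2.9994
α = 0.08; lower rank = 50 × 0.040 = 2; upper rank = 50 × 0.960 = 48.
The 2nd smallest replicate is 1.4267; the 48th is 2.8027.

(1.4267, 2.8027)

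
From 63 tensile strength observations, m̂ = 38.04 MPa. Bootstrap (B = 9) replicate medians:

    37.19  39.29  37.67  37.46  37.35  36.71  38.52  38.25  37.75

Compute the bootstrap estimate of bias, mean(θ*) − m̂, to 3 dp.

mean(θ*) = (37.19 + 39.29 + 37.67 + 37.46 + 37.35 + 36.71 + 38.52 + 38.25 + 37.75) / 9 = 37.7989
bias = 37.7989 − 38.04

bias = −0.241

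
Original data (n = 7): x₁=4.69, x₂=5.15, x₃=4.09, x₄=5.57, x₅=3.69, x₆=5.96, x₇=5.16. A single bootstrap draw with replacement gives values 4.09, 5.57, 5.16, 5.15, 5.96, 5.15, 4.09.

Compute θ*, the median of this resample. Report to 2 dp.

Sorted: 4.09, 4.09, 5.15, 5.15, 5.16, 5.57, 5.96
Median = middle value = 5.15

θ* = 5.15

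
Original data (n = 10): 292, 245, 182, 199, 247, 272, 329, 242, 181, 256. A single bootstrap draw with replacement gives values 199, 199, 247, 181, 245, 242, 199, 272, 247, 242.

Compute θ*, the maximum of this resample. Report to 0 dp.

Maximum = 272

θ* = 272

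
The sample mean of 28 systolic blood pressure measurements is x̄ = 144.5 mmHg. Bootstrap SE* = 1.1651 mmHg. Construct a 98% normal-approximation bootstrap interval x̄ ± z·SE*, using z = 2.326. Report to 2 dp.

Margin = 2.326 × 1.1651 = 2.710
Interval: 144.5 ± 2.710

(141.79, 147.21)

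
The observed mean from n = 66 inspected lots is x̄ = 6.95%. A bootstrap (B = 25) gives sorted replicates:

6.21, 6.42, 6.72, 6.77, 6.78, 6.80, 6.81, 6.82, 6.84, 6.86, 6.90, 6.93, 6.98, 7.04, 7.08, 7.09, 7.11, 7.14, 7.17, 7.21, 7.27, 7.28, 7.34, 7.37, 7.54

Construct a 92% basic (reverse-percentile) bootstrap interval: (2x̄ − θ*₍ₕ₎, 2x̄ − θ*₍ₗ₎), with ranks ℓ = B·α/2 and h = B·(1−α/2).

(6.53, 7.69)

Percentile endpoints at ranks 1 and 24: θ*₍1₎ = 6.21, θ*₍24₎ = 7.37.
Basic interval reflects these around x̄:
  lower = 2 × 6.95 − 7.37 = 6.53
  upper = 2 × 6.95 − 6.21 = 7.69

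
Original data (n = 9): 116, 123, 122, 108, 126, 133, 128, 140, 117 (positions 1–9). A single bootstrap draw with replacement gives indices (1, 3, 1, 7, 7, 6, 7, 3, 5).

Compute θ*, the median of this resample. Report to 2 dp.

θ* = 126.00

Resample values: 116, 122, 116, 128, 128, 133, 128, 122, 126.
Sorted: 116, 116, 122, 122, 126, 128, 128, 128, 133
Median = middle value = 126.00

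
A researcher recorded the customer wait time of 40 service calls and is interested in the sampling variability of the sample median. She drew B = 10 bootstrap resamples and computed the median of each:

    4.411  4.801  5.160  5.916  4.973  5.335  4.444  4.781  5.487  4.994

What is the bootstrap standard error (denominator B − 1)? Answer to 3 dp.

SE* = 0.465

Bootstrap SE is the standard deviation of the 10 replicate medians.
Mean of replicates: (4.411 + 4.801 + 5.160 + 5.916 + 4.973 + 5.335 + 4.444 + 4.781 + 5.487 + 4.994) / 10 = 50.3020 / 10 = 5.0302
Sum of squared deviations: (−0.6192)² + (−0.2292)² + (+0.1298)² + (+0.8858)² + (−0.0572)² + (+0.3048)² + (−0.5862)² + (−0.2492)² + (+0.4568)² + (−0.0362)² = 1.9493
Variance = 1.9493 / 9 = 0.2166
SE* = √0.2166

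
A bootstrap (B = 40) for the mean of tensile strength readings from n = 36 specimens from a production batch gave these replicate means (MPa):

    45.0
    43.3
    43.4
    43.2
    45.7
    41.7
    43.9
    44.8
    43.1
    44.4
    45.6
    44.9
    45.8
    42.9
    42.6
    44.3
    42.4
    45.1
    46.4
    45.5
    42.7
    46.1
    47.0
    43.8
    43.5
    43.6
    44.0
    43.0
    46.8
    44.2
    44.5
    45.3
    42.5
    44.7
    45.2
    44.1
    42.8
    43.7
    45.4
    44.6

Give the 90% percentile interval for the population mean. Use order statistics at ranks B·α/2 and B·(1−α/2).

(42.4, 46.4)

Sorted replicates: 41.7, 42.4, 42.5, 42.6, 42.7, 42.8, 42.9, 43.0, 43.1, 43.2, 43.3, 43.4, 43.5, 43.6, 43.7, 43.8, 43.9, 44.0, 44.1, 44.2, 44.3, 44.4, 44.5, 44.6, 44.7, 44.8, 44.9, 45.0, 45.1, 45.2, 45.3, 45.4, 45.5, 45.6, 45.7, 45.8, 46.1, 46.4, 46.8, 47.0
α = 0.10; lower rank = 40 × 0.050 = 2; upper rank = 40 × 0.950 = 38.
The 2nd smallest replicate is 42.4; the 38th is 46.4.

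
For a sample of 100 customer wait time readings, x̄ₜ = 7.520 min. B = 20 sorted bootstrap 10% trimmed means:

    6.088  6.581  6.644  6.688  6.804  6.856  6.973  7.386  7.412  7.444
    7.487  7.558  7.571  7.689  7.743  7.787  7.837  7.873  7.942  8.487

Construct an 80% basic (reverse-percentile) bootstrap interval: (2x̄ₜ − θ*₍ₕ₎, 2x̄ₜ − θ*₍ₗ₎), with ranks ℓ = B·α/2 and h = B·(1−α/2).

Percentile endpoints at ranks 2 and 18: θ*₍2₎ = 6.581, θ*₍18₎ = 7.873.
Basic interval reflects these around x̄ₜ:
  lower = 2 × 7.520 − 7.873 = 7.167
  upper = 2 × 7.520 − 6.581 = 8.459

(7.167, 8.459)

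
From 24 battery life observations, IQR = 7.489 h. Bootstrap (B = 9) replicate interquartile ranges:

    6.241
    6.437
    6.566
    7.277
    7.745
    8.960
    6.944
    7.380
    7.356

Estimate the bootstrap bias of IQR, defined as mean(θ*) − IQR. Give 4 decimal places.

mean(θ*) = (6.241 + 6.437 + 6.566 + 7.277 + 7.745 + 8.960 + 6.944 + 7.380 + 7.356) / 9 = 7.21178
bias = 7.21178 − 7.489

bias = −0.2772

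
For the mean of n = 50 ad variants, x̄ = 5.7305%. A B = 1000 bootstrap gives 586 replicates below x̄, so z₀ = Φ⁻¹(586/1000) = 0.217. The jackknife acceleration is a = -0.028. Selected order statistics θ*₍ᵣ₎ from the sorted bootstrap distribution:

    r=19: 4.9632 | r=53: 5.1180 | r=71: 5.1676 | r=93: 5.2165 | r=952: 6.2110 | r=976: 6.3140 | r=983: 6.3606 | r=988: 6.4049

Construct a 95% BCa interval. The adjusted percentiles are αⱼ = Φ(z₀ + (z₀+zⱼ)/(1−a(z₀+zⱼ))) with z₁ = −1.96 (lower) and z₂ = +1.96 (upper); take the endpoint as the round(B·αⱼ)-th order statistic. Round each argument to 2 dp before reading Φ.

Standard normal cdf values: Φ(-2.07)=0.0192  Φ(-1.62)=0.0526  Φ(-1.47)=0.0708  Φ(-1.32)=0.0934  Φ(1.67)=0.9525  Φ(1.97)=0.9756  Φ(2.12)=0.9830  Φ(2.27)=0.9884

Lower: z₀ + z₁ = 0.217 + (-1.960) = -1.743; 1 − a(z₀+z₁) = 1 − (-0.028)(-1.743) = 0.9512; argument = 0.217 + (-1.743)/0.9512 = -1.6154 → -1.62.
α₁ = Φ(-1.62) = 0.0526; rank = round(1000 × 0.0526) = 53; θ*₍53₎ = 5.1180.
Upper: z₀ + z₂ = 2.177; 1 − a(z₀+z₂) = 1.0610; argument = 2.2689 → 2.27; α₂ = 0.9884; rank = 988; θ*₍988₎ = 6.4049.

(5.1180, 6.4049)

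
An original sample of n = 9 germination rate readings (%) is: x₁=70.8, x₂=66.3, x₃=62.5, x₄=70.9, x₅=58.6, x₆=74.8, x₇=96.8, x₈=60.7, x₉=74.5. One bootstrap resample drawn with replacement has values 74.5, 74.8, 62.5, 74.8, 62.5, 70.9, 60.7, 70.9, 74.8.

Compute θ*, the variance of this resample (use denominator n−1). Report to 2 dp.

Mean = 69.6000; sum of squared deviations = 288.5400
s² = 288.5400 / 8 = 36.0675

θ* = 36.07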